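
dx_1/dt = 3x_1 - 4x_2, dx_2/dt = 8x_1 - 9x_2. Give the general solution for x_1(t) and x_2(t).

Coefficient matrix A = [[3, -4], [8, -9]].
Characteristic polynomial det(A - λI) = λ^2 + 6λ + 5 = 0.
Eigenvalues λ = -1, -5.
For λ=-1: (A-λI) row 1 is [4, -4], so an eigenvector is (-1, -1).
For λ=-5: (A-λI) row 1 is [8, -4], so an eigenvector is (-1, -2).
General solution: K_1e^(-t)(-1,-1) + K_2e^(-5t)(-1,-2).

x_1(t) = -K_1e^(-t) - K_2e^(-5t), x_2(t) = -K_1e^(-t) - 2K_2e^(-5t)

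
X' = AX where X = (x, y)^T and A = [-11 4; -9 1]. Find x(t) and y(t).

x(t) = -2K_1e^(-5t) - 2K_2te^(-5t) - K_2e^(-5t), y(t) = -3K_1e^(-5t) - 3K_2te^(-5t) - 2K_2e^(-5t)

Coefficient matrix A = [[-11, 4], [-9, 1]].
Characteristic polynomial det(A - λI) = λ^2 + 10λ + 25 = 0.
Single eigenvalue λ = -5 with algebraic multiplicity 2.
Eigenvector v = (-2,-3); generalized eigenvector w with (A-λI)w=v is (-1,-2).
General solution: e^(-5t)[K_1·v + K_2·(t·v + w)].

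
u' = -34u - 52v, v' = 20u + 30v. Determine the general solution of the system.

u(t) = 2c_1e^(-2t)sin(4t) + 3c_1e^(-2t)cos(4t) + 3c_2e^(-2t)sin(4t) - 2c_2e^(-2t)cos(4t), v(t) = -c_1e^(-2t)sin(4t) - 2c_1e^(-2t)cos(4t) - 2c_2e^(-2t)sin(4t) + c_2e^(-2t)cos(4t)

Coefficient matrix A = [[-34, -52], [20, 30]].
Characteristic polynomial det(A - λI) = λ^2 + 4λ + 20 = 0.
Eigenvalues λ = -2 ± 4i (complex conjugate pair).
For λ=-2+4i: an eigenvector is (3,-2) - i(2,-1) = (3 - 2i, -2 + i).
A real fundamental pair from Re and Im of e^((-2+4i)t)v: X_1 = e^(-2t)(cos(4t)·(3,-2) + sin(4t)·(2,-1)), X_2 = e^(-2t)(sin(4t)·(3,-2) - cos(4t)·(2,-1)).
General solution: c_1X_1 + c_2X_2.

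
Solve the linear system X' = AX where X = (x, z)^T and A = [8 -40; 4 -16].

x(t) = -3c_1e^(-4t)sin(4t) - c_1e^(-4t)cos(4t) - c_2e^(-4t)sin(4t) + 3c_2e^(-4t)cos(4t), z(t) = -c_1e^(-4t)sin(4t) + c_2e^(-4t)cos(4t)

Coefficient matrix A = [[8, -40], [4, -16]].
Characteristic polynomial det(A - λI) = λ^2 + 8λ + 32 = 0.
Eigenvalues λ = -4 ± 4i (complex conjugate pair).
For λ=-4+4i: an eigenvector is (-1,0) - i(-3,-1) = (-1 + 3i, 0 + i).
A real fundamental pair from Re and Im of e^((-4+4i)t)v: X_1 = e^(-4t)(cos(4t)·(-1,0) + sin(4t)·(-3,-1)), X_2 = e^(-4t)(sin(4t)·(-1,0) - cos(4t)·(-3,-1)).
General solution: c_1X_1 + c_2X_2.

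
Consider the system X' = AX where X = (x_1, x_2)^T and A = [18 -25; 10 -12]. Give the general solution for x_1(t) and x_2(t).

Coefficient matrix A = [[18, -25], [10, -12]].
Characteristic polynomial det(A - λI) = λ^2 - 6λ + 34 = 0.
Eigenvalues λ = 3 ± 5i (complex conjugate pair).
For λ=3+5i: an eigenvector is (-2,-1) - i(-1,-1) = (-2 + i, -1 + i).
A real fundamental pair from Re and Im of e^((3+5i)t)v: X_1 = e^(3t)(cos(5t)·(-2,-1) + sin(5t)·(-1,-1)), X_2 = e^(3t)(sin(5t)·(-2,-1) - cos(5t)·(-1,-1)).
General solution: c_1X_1 + c_2X_2.

x_1(t) = -c_1e^(3t)sin(5t) - 2c_1e^(3t)cos(5t) - 2c_2e^(3t)sin(5t) + c_2e^(3t)cos(5t), x_2(t) = -c_1e^(3t)sin(5t) - c_1e^(3t)cos(5t) - c_2e^(3t)sin(5t) + c_2e^(3t)cos(5t)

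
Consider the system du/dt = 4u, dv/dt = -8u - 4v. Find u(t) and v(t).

Coefficient matrix A = [[4, 0], [-8, -4]].
Characteristic polynomial det(A - λI) = λ^2 - 16 = 0.
Eigenvalues λ = -4, 4.
For λ=-4: (A-λI) row 1 is [8, 0], so an eigenvector is (0, -1).
For λ=4: (A-λI) row 2 is [-8, -8], so an eigenvector is (1, -1).
General solution: c_1e^(-4t)(0,-1) + c_2e^(4t)(1,-1).

u(t) = c_2e^(4t), v(t) = -c_1e^(-4t) - c_2e^(4t)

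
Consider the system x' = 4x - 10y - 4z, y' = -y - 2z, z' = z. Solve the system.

Coefficient matrix A = [[4, -10, -4], [0, -1, -2], [0, 0, 1]].
det(A - λI) = 0 gives eigenvalues λ = 4, -1, 1.
For λ=4: eigenvector (1,0,0).
For λ=-1: eigenvector (2,1,0).
For λ=1: eigenvector (-2,-1,1).
General solution: K_1e^(4t)(1,0,0) + K_2e^(-t)(2,1,0) + K_3e^(t)(-2,-1,1).

x(t) = K_1e^(4t) + 2K_2e^(-t) - 2K_3e^(t), y(t) = K_2e^(-t) - K_3e^(t), z(t) = K_3e^(t)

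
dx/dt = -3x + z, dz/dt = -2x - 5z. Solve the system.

Coefficient matrix A = [[-3, 1], [-2, -5]].
Characteristic polynomial det(A - λI) = λ^2 + 8λ + 17 = 0.
Eigenvalues λ = -4 ± i (complex conjugate pair).
For λ=-4+i: an eigenvector is (1,-1) - i(0,-1) = (1, -1 + i).
A real fundamental pair from Re and Im of e^((-4+i)t)v: X_1 = e^(-4t)(cos(t)·(1,-1) + sin(t)·(0,-1)), X_2 = e^(-4t)(sin(t)·(1,-1) - cos(t)·(0,-1)).
General solution: c_1X_1 + c_2X_2.

x(t) = c_1e^(-4t)cos(t) + c_2e^(-4t)sin(t), z(t) = -c_1e^(-4t)sin(t) - c_1e^(-4t)cos(t) - c_2e^(-4t)sin(t) + c_2e^(-4t)cos(t)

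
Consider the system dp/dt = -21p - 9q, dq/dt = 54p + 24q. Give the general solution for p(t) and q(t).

p(t) = -C_1e^(6t) + C_2e^(-3t), q(t) = 3C_1e^(6t) - 2C_2e^(-3t)

Coefficient matrix A = [[-21, -9], [54, 24]].
Characteristic polynomial det(A - λI) = λ^2 - 3λ - 18 = 0.
Eigenvalues λ = 6, -3.
For λ=6: (A-λI) row 1 is [-27, -9], so an eigenvector is (-1, 3).
For λ=-3: (A-λI) row 1 is [-18, -9], so an eigenvector is (1, -2).
General solution: C_1e^(6t)(-1,3) + C_2e^(-3t)(1,-2).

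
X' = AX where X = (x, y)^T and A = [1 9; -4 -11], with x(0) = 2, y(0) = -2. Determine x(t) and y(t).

Coefficient matrix A = [[1, 9], [-4, -11]].
Characteristic polynomial det(A - λI) = λ^2 + 10λ + 25 = 0.
Single eigenvalue λ = -5 with algebraic multiplicity 2.
Eigenvector v = (3,-2); generalized eigenvector w with (A-λI)w=v is (-1,1).
General solution: e^(-5t)[C_1·v + C_2·(t·v + w)].
Applying x(0)=2, y(0)=-2 gives C_1=0, C_2=-2.

x(t) = -6te^(-5t) + 2e^(-5t), y(t) = 4te^(-5t) - 2e^(-5t)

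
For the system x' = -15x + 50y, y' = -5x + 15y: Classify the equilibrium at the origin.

center

A = [[-15,50],[-5,15]]; det(A-λI) = λ^2 + 25.
λ = 0 ± 5i: zero real part.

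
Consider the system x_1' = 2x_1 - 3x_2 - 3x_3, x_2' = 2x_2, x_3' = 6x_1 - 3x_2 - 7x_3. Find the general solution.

Coefficient matrix A = [[2, -3, -3], [0, 2, 0], [6, -3, -7]].
det(A - λI) = 0 gives eigenvalues λ = -1, 2, -4.
For λ=-1: eigenvector (1,0,1).
For λ=2: eigenvector (-1,1,-1).
For λ=-4: eigenvector (1,0,2).
General solution: c_1e^(-t)(1,0,1) + c_2e^(2t)(-1,1,-1) + c_3e^(-4t)(1,0,2).

x_1(t) = c_1e^(-t) - c_2e^(2t) + c_3e^(-4t), x_2(t) = c_2e^(2t), x_3(t) = c_1e^(-t) - c_2e^(2t) + 2c_3e^(-4t)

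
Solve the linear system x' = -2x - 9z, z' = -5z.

Coefficient matrix A = [[-2, -9], [0, -5]].
Characteristic polynomial det(A - λI) = λ^2 + 7λ + 10 = 0.
Eigenvalues λ = -2, -5.
For λ=-2: (A-λI) row 1 is [0, -9], so an eigenvector is (-1, 0).
For λ=-5: (A-λI) row 1 is [3, -9], so an eigenvector is (3, 1).
General solution: K_1e^(-2t)(-1,0) + K_2e^(-5t)(3,1).

x(t) = -K_1e^(-2t) + 3K_2e^(-5t), z(t) = K_2e^(-5t)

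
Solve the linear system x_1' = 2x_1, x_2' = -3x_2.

x_1(t) = C_2e^(2t), x_2(t) = -C_1e^(-3t)

Coefficient matrix A = [[2, 0], [0, -3]].
Characteristic polynomial det(A - λI) = λ^2 + λ - 6 = 0.
Eigenvalues λ = -3, 2.
For λ=-3: (A-λI) row 1 is [5, 0], so an eigenvector is (0, -1).
For λ=2: (A-λI) row 2 is [0, -5], so an eigenvector is (1, 0).
General solution: C_1e^(-3t)(0,-1) + C_2e^(2t)(1,0).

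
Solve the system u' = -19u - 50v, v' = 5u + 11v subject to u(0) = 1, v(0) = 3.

Coefficient matrix A = [[-19, -50], [5, 11]].
Characteristic polynomial det(A - λI) = λ^2 + 8λ + 41 = 0.
Eigenvalues λ = -4 ± 5i (complex conjugate pair).
For λ=-4+5i: an eigenvector is (-1,0) - i(3,-1) = (-1 - 3i, 0 + i).
A real fundamental pair from Re and Im of e^((-4+5i)t)v: X_1 = e^(-4t)(cos(5t)·(-1,0) + sin(5t)·(3,-1)), X_2 = e^(-4t)(sin(5t)·(-1,0) - cos(5t)·(3,-1)).
General solution: c_1X_1 + c_2X_2.
Applying u(0)=1, v(0)=3 gives c_1=-10, c_2=3.

u(t) = -33e^(-4t)sin(5t) + e^(-4t)cos(5t), v(t) = 10e^(-4t)sin(5t) + 3e^(-4t)cos(5t)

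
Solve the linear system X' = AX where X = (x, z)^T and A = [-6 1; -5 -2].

x(t) = c_1e^(-4t)cos(t) + c_2e^(-4t)sin(t), z(t) = -c_1e^(-4t)sin(t) + 2c_1e^(-4t)cos(t) + 2c_2e^(-4t)sin(t) + c_2e^(-4t)cos(t)

Coefficient matrix A = [[-6, 1], [-5, -2]].
Characteristic polynomial det(A - λI) = λ^2 + 8λ + 17 = 0.
Eigenvalues λ = -4 ± i (complex conjugate pair).
For λ=-4+i: an eigenvector is (1,2) - i(0,-1) = (1, 2 + i).
A real fundamental pair from Re and Im of e^((-4+i)t)v: X_1 = e^(-4t)(cos(t)·(1,2) + sin(t)·(0,-1)), X_2 = e^(-4t)(sin(t)·(1,2) - cos(t)·(0,-1)).
General solution: c_1X_1 + c_2X_2.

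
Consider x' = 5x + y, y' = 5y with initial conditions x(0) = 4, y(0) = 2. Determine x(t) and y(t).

Coefficient matrix A = [[5, 1], [0, 5]].
Characteristic polynomial det(A - λI) = λ^2 - 10λ + 25 = 0.
Single eigenvalue λ = 5 with algebraic multiplicity 2.
Eigenvector v = (-1,0); generalized eigenvector w with (A-λI)w=v is (3,-1).
General solution: e^(5t)[c_1·v + c_2·(t·v + w)].
Applying x(0)=4, y(0)=2 gives c_1=-10, c_2=-2.

x(t) = 2te^(5t) + 4e^(5t), y(t) = 2e^(5t)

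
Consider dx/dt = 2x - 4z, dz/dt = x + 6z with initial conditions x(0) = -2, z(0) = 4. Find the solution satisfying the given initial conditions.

Coefficient matrix A = [[2, -4], [1, 6]].
Characteristic polynomial det(A - λI) = λ^2 - 8λ + 16 = 0.
Single eigenvalue λ = 4 with algebraic multiplicity 2.
Eigenvector v = (-2,1); generalized eigenvector w with (A-λI)w=v is (3,-1).
General solution: e^(4t)[c_1·v + c_2·(t·v + w)].
Applying x(0)=-2, z(0)=4 gives c_1=10, c_2=6.

x(t) = -12te^(4t) - 2e^(4t), z(t) = 6te^(4t) + 4e^(4t)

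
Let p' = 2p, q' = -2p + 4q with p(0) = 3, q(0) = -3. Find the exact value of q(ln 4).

-1488

A = [[2,0],[-2,4]]; eigenvalues λ = 4, 2.
Eigenvectors: (0,-1) for λ=4, (1,1) for λ=2.
From the initial condition, c_1 = 6, c_2 = 3.
q(ln 4) = (6)(4^4)(-1) + (3)(4^2)(1) = -1488.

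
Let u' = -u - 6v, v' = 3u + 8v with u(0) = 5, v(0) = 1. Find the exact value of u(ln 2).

A = [[-1,-6],[3,8]]; eigenvalues λ = 2, 5.
Eigenvectors: (2,-1) for λ=2, (1,-1) for λ=5.
From the initial condition, c_1 = 6, c_2 = -7.
u(ln 2) = (6)(2^2)(2) + (-7)(2^5)(1) = -176.

-176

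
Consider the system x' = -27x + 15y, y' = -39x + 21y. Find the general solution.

x(t) = -C_1e^(-3t)sin(3t) + 2C_1e^(-3t)cos(3t) + 2C_2e^(-3t)sin(3t) + C_2e^(-3t)cos(3t), y(t) = -2C_1e^(-3t)sin(3t) + 3C_1e^(-3t)cos(3t) + 3C_2e^(-3t)sin(3t) + 2C_2e^(-3t)cos(3t)

Coefficient matrix A = [[-27, 15], [-39, 21]].
Characteristic polynomial det(A - λI) = λ^2 + 6λ + 18 = 0.
Eigenvalues λ = -3 ± 3i (complex conjugate pair).
For λ=-3+3i: an eigenvector is (2,3) - i(-1,-2) = (2 + i, 3 + 2i).
A real fundamental pair from Re and Im of e^((-3+3i)t)v: X_1 = e^(-3t)(cos(3t)·(2,3) + sin(3t)·(-1,-2)), X_2 = e^(-3t)(sin(3t)·(2,3) - cos(3t)·(-1,-2)).
General solution: C_1X_1 + C_2X_2.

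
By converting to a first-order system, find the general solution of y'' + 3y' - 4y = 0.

Let x_1 = y, x_2 = y'. Then x_1' = x_2 and x_2' = 4x_1 - 3x_2.
A = [[0,1],[4,-3]]; det(A-λI) = λ^2 + 3λ - 4.
Eigenvalues λ = 1, -4 with eigenvectors (1,1), (1,-4).

y(t) = C_1e^(t) + C_2e^(-4t)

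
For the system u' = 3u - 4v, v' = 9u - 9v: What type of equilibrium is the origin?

A = [[3,-4],[9,-9]]; det(A-λI) = λ^2 + 6λ + 9.
repeated λ = -3 with a single eigenvector.

stable improper node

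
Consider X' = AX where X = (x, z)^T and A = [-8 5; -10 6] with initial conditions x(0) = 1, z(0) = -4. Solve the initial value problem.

Coefficient matrix A = [[-8, 5], [-10, 6]].
Characteristic polynomial det(A - λI) = λ^2 + 2λ + 2 = 0.
Eigenvalues λ = -1 ± i (complex conjugate pair).
For λ=-1+i: an eigenvector is (-1,-1) - i(2,3) = (-1 - 2i, -1 - 3i).
A real fundamental pair from Re and Im of e^((-1+i)t)v: X_1 = e^(-t)(cos(t)·(-1,-1) + sin(t)·(2,3)), X_2 = e^(-t)(sin(t)·(-1,-1) - cos(t)·(2,3)).
General solution: C_1X_1 + C_2X_2.
Applying x(0)=1, z(0)=-4 gives C_1=-11, C_2=5.

x(t) = -27e^(-t)sin(t) + e^(-t)cos(t), z(t) = -38e^(-t)sin(t) - 4e^(-t)cos(t)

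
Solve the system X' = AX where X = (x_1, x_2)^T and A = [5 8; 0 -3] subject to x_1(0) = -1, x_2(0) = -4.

Coefficient matrix A = [[5, 8], [0, -3]].
Characteristic polynomial det(A - λI) = λ^2 - 2λ - 15 = 0.
Eigenvalues λ = -3, 5.
For λ=-3: (A-λI) row 1 is [8, 8], so an eigenvector is (1, -1).
For λ=5: (A-λI) row 1 is [0, 8], so an eigenvector is (1, 0).
General solution: c_1e^(-3t)(1,-1) + c_2e^(5t)(1,0).
Applying x_1(0)=-1, x_2(0)=-4 gives c_1=4, c_2=-5.

x_1(t) = -5e^(5t) + 4e^(-3t), x_2(t) = -4e^(-3t)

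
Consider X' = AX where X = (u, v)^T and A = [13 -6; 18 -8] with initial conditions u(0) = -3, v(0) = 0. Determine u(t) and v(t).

u(t) = -12e^(4t) + 9e^(t), v(t) = -18e^(4t) + 18e^(t)

Coefficient matrix A = [[13, -6], [18, -8]].
Characteristic polynomial det(A - λI) = λ^2 - 5λ + 4 = 0.
Eigenvalues λ = 1, 4.
For λ=1: (A-λI) row 1 is [12, -6], so an eigenvector is (-1, -2).
For λ=4: (A-λI) row 1 is [9, -6], so an eigenvector is (-2, -3).
General solution: c_1e^(t)(-1,-2) + c_2e^(4t)(-2,-3).
Applying u(0)=-3, v(0)=0 gives c_1=-9, c_2=6.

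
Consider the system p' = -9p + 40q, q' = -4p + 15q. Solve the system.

p(t) = C_1e^(3t)sin(4t) + 3C_1e^(3t)cos(4t) + 3C_2e^(3t)sin(4t) - C_2e^(3t)cos(4t), q(t) = C_1e^(3t)cos(4t) + C_2e^(3t)sin(4t)

Coefficient matrix A = [[-9, 40], [-4, 15]].
Characteristic polynomial det(A - λI) = λ^2 - 6λ + 25 = 0.
Eigenvalues λ = 3 ± 4i (complex conjugate pair).
For λ=3+4i: an eigenvector is (3,1) - i(1,0) = (3 - i, 1).
A real fundamental pair from Re and Im of e^((3+4i)t)v: X_1 = e^(3t)(cos(4t)·(3,1) + sin(4t)·(1,0)), X_2 = e^(3t)(sin(4t)·(3,1) - cos(4t)·(1,0)).
General solution: C_1X_1 + C_2X_2.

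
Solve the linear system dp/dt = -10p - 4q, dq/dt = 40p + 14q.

Coefficient matrix A = [[-10, -4], [40, 14]].
Characteristic polynomial det(A - λI) = λ^2 - 4λ + 20 = 0.
Eigenvalues λ = 2 ± 4i (complex conjugate pair).
For λ=2+4i: an eigenvector is (0,-1) - i(1,-3) = (0 - i, -1 + 3i).
A real fundamental pair from Re and Im of e^((2+4i)t)v: X_1 = e^(2t)(cos(4t)·(0,-1) + sin(4t)·(1,-3)), X_2 = e^(2t)(sin(4t)·(0,-1) - cos(4t)·(1,-3)).
General solution: c_1X_1 + c_2X_2.

p(t) = c_1e^(2t)sin(4t) - c_2e^(2t)cos(4t), q(t) = -3c_1e^(2t)sin(4t) - c_1e^(2t)cos(4t) - c_2e^(2t)sin(4t) + 3c_2e^(2t)cos(4t)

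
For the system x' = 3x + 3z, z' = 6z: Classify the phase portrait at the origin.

A = [[3,3],[0,6]]; det(A-λI) = λ^2 - 9λ + 18.
λ = 3, 6: both positive.

unstable node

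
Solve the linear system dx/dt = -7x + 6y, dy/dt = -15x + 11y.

x(t) = c_1e^(2t)sin(3t) + c_1e^(2t)cos(3t) + c_2e^(2t)sin(3t) - c_2e^(2t)cos(3t), y(t) = c_1e^(2t)sin(3t) + 2c_1e^(2t)cos(3t) + 2c_2e^(2t)sin(3t) - c_2e^(2t)cos(3t)

Coefficient matrix A = [[-7, 6], [-15, 11]].
Characteristic polynomial det(A - λI) = λ^2 - 4λ + 13 = 0.
Eigenvalues λ = 2 ± 3i (complex conjugate pair).
For λ=2+3i: an eigenvector is (1,2) - i(1,1) = (1 - i, 2 - i).
A real fundamental pair from Re and Im of e^((2+3i)t)v: X_1 = e^(2t)(cos(3t)·(1,2) + sin(3t)·(1,1)), X_2 = e^(2t)(sin(3t)·(1,2) - cos(3t)·(1,1)).
General solution: c_1X_1 + c_2X_2.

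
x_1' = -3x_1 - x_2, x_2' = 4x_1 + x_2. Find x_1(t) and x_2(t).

Coefficient matrix A = [[-3, -1], [4, 1]].
Characteristic polynomial det(A - λI) = λ^2 + 2λ + 1 = 0.
Single eigenvalue λ = -1 with algebraic multiplicity 2.
Eigenvector v = (1,-2); generalized eigenvector w with (A-λI)w=v is (-1,1).
General solution: e^(-t)[c_1·v + c_2·(t·v + w)].

x_1(t) = c_1e^(-t) + c_2te^(-t) - c_2e^(-t), x_2(t) = -2c_1e^(-t) - 2c_2te^(-t) + c_2e^(-t)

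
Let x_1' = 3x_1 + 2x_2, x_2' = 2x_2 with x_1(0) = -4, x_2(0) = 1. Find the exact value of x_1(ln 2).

-24

A = [[3,2],[0,2]]; eigenvalues λ = 2, 3.
Eigenvectors: (2,-1) for λ=2, (1,0) for λ=3.
From the initial condition, c_1 = -1, c_2 = -2.
x_1(ln 2) = (-1)(2^2)(2) + (-2)(2^3)(1) = -24.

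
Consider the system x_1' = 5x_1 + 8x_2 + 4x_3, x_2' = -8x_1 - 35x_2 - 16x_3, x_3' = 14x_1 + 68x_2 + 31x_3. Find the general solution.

Coefficient matrix A = [[5, 8, 4], [-8, -35, -16], [14, 68, 31]].
det(A - λI) = 0 gives eigenvalues λ = 1, 3, -3.
For λ=1: eigenvector (1,2,-5).
For λ=3: eigenvector (2,0,-1).
For λ=-3: eigenvector (0,1,-2).
General solution: c_1e^(t)(1,2,-5) + c_2e^(3t)(2,0,-1) + c_3e^(-3t)(0,1,-2).

x_1(t) = c_1e^(t) + 2c_2e^(3t), x_2(t) = 2c_1e^(t) + c_3e^(-3t), x_3(t) = -5c_1e^(t) - c_2e^(3t) - 2c_3e^(-3t)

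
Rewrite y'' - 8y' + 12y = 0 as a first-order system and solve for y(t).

y(t) = c_1e^(6t) + c_2e^(2t)

Let x_1 = y, x_2 = y'. Then x_1' = x_2 and x_2' = -12x_1 + 8x_2.
A = [[0,1],[-12,8]]; det(A-λI) = λ^2 - 8λ + 12.
Eigenvalues λ = 6, 2 with eigenvectors (1,6), (1,2).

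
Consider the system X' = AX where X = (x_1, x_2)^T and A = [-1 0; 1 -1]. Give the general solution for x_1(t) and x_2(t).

x_1(t) = -K_2e^(-t), x_2(t) = -K_1e^(-t) - K_2te^(-t) + K_2e^(-t)

Coefficient matrix A = [[-1, 0], [1, -1]].
Characteristic polynomial det(A - λI) = λ^2 + 2λ + 1 = 0.
Single eigenvalue λ = -1 with algebraic multiplicity 2.
Eigenvector v = (0,-1); generalized eigenvector w with (A-λI)w=v is (-1,1).
General solution: e^(-t)[K_1·v + K_2·(t·v + w)].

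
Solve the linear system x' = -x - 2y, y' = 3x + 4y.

x(t) = -2C_1e^(2t) - C_2e^(t), y(t) = 3C_1e^(2t) + C_2e^(t)

Coefficient matrix A = [[-1, -2], [3, 4]].
Characteristic polynomial det(A - λI) = λ^2 - 3λ + 2 = 0.
Eigenvalues λ = 2, 1.
For λ=2: (A-λI) row 1 is [-3, -2], so an eigenvector is (-2, 3).
For λ=1: (A-λI) row 1 is [-2, -2], so an eigenvector is (-1, 1).
General solution: C_1e^(2t)(-2,3) + C_2e^(t)(-1,1).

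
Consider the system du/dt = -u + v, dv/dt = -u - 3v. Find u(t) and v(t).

Coefficient matrix A = [[-1, 1], [-1, -3]].
Characteristic polynomial det(A - λI) = λ^2 + 4λ + 4 = 0.
Single eigenvalue λ = -2 with algebraic multiplicity 2.
Eigenvector v = (-1,1); generalized eigenvector w with (A-λI)w=v is (0,-1).
General solution: e^(-2t)[C_1·v + C_2·(t·v + w)].

u(t) = -C_1e^(-2t) - C_2te^(-2t), v(t) = C_1e^(-2t) + C_2te^(-2t) - C_2e^(-2t)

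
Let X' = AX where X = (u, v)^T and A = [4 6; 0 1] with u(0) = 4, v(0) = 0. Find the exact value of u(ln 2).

64

A = [[4,6],[0,1]]; eigenvalues λ = 4, 1.
Eigenvectors: (-1,0) for λ=4, (2,-1) for λ=1.
From the initial condition, c_1 = -4, c_2 = 0.
u(ln 2) = (-4)(2^4)(-1) + (0)(2^1)(2) = 64.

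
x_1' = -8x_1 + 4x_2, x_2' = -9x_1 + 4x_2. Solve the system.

x_1(t) = -2c_1e^(-2t) - 2c_2te^(-2t) + c_2e^(-2t), x_2(t) = -3c_1e^(-2t) - 3c_2te^(-2t) + c_2e^(-2t)

Coefficient matrix A = [[-8, 4], [-9, 4]].
Characteristic polynomial det(A - λI) = λ^2 + 4λ + 4 = 0.
Single eigenvalue λ = -2 with algebraic multiplicity 2.
Eigenvector v = (-2,-3); generalized eigenvector w with (A-λI)w=v is (1,1).
General solution: e^(-2t)[c_1·v + c_2·(t·v + w)].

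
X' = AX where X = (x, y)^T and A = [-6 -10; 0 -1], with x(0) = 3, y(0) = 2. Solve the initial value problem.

Coefficient matrix A = [[-6, -10], [0, -1]].
Characteristic polynomial det(A - λI) = λ^2 + 7λ + 6 = 0.
Eigenvalues λ = -1, -6.
For λ=-1: (A-λI) row 1 is [-5, -10], so an eigenvector is (2, -1).
For λ=-6: (A-λI) row 1 is [0, -10], so an eigenvector is (-1, 0).
General solution: K_1e^(-t)(2,-1) + K_2e^(-6t)(-1,0).
Applying x(0)=3, y(0)=2 gives K_1=-2, K_2=-7.

x(t) = -4e^(-t) + 7e^(-6t), y(t) = 2e^(-t)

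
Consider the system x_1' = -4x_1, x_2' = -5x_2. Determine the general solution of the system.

Coefficient matrix A = [[-4, 0], [0, -5]].
Characteristic polynomial det(A - λI) = λ^2 + 9λ + 20 = 0.
Eigenvalues λ = -5, -4.
For λ=-5: (A-λI) row 1 is [1, 0], so an eigenvector is (0, 1).
For λ=-4: (A-λI) row 2 is [0, -1], so an eigenvector is (-1, 0).
General solution: C_1e^(-5t)(0,1) + C_2e^(-4t)(-1,0).

x_1(t) = -C_2e^(-4t), x_2(t) = C_1e^(-5t)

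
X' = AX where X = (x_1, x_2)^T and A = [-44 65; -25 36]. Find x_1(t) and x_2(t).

x_1(t) = 2c_1e^(-4t)sin(5t) + 3c_1e^(-4t)cos(5t) + 3c_2e^(-4t)sin(5t) - 2c_2e^(-4t)cos(5t), x_2(t) = c_1e^(-4t)sin(5t) + 2c_1e^(-4t)cos(5t) + 2c_2e^(-4t)sin(5t) - c_2e^(-4t)cos(5t)

Coefficient matrix A = [[-44, 65], [-25, 36]].
Characteristic polynomial det(A - λI) = λ^2 + 8λ + 41 = 0.
Eigenvalues λ = -4 ± 5i (complex conjugate pair).
For λ=-4+5i: an eigenvector is (3,2) - i(2,1) = (3 - 2i, 2 - i).
A real fundamental pair from Re and Im of e^((-4+5i)t)v: X_1 = e^(-4t)(cos(5t)·(3,2) + sin(5t)·(2,1)), X_2 = e^(-4t)(sin(5t)·(3,2) - cos(5t)·(2,1)).
General solution: c_1X_1 + c_2X_2.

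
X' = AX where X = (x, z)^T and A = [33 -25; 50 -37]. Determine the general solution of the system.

Coefficient matrix A = [[33, -25], [50, -37]].
Characteristic polynomial det(A - λI) = λ^2 + 4λ + 29 = 0.
Eigenvalues λ = -2 ± 5i (complex conjugate pair).
For λ=-2+5i: an eigenvector is (2,3) - i(-1,-1) = (2 + i, 3 + i).
A real fundamental pair from Re and Im of e^((-2+5i)t)v: X_1 = e^(-2t)(cos(5t)·(2,3) + sin(5t)·(-1,-1)), X_2 = e^(-2t)(sin(5t)·(2,3) - cos(5t)·(-1,-1)).
General solution: c_1X_1 + c_2X_2.

x(t) = -c_1e^(-2t)sin(5t) + 2c_1e^(-2t)cos(5t) + 2c_2e^(-2t)sin(5t) + c_2e^(-2t)cos(5t), z(t) = -c_1e^(-2t)sin(5t) + 3c_1e^(-2t)cos(5t) + 3c_2e^(-2t)sin(5t) + c_2e^(-2t)cos(5t)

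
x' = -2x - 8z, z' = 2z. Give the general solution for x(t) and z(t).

Coefficient matrix A = [[-2, -8], [0, 2]].
Characteristic polynomial det(A - λI) = λ^2 - 4 = 0.
Eigenvalues λ = -2, 2.
For λ=-2: (A-λI) row 1 is [0, -8], so an eigenvector is (1, 0).
For λ=2: (A-λI) row 1 is [-4, -8], so an eigenvector is (-2, 1).
General solution: K_1e^(-2t)(1,0) + K_2e^(2t)(-2,1).

x(t) = K_1e^(-2t) - 2K_2e^(2t), z(t) = K_2e^(2t)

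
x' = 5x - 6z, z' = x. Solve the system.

Coefficient matrix A = [[5, -6], [1, 0]].
Characteristic polynomial det(A - λI) = λ^2 - 5λ + 6 = 0.
Eigenvalues λ = 2, 3.
For λ=2: (A-λI) row 1 is [3, -6], so an eigenvector is (2, 1).
For λ=3: (A-λI) row 1 is [2, -6], so an eigenvector is (3, 1).
General solution: K_1e^(2t)(2,1) + K_2e^(3t)(3,1).

x(t) = 2K_1e^(2t) + 3K_2e^(3t), z(t) = K_1e^(2t) + K_2e^(3t)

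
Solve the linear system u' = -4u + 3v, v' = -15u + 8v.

u(t) = C_1e^(2t)cos(3t) + C_2e^(2t)sin(3t), v(t) = -C_1e^(2t)sin(3t) + 2C_1e^(2t)cos(3t) + 2C_2e^(2t)sin(3t) + C_2e^(2t)cos(3t)

Coefficient matrix A = [[-4, 3], [-15, 8]].
Characteristic polynomial det(A - λI) = λ^2 - 4λ + 13 = 0.
Eigenvalues λ = 2 ± 3i (complex conjugate pair).
For λ=2+3i: an eigenvector is (1,2) - i(0,-1) = (1, 2 + i).
A real fundamental pair from Re and Im of e^((2+3i)t)v: X_1 = e^(2t)(cos(3t)·(1,2) + sin(3t)·(0,-1)), X_2 = e^(2t)(sin(3t)·(1,2) - cos(3t)·(0,-1)).
General solution: C_1X_1 + C_2X_2.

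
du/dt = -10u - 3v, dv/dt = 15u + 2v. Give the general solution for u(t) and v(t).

Coefficient matrix A = [[-10, -3], [15, 2]].
Characteristic polynomial det(A - λI) = λ^2 + 8λ + 25 = 0.
Eigenvalues λ = -4 ± 3i (complex conjugate pair).
For λ=-4+3i: an eigenvector is (0,1) - i(-1,2) = (0 + i, 1 - 2i).
A real fundamental pair from Re and Im of e^((-4+3i)t)v: X_1 = e^(-4t)(cos(3t)·(0,1) + sin(3t)·(-1,2)), X_2 = e^(-4t)(sin(3t)·(0,1) - cos(3t)·(-1,2)).
General solution: c_1X_1 + c_2X_2.

u(t) = -c_1e^(-4t)sin(3t) + c_2e^(-4t)cos(3t), v(t) = 2c_1e^(-4t)sin(3t) + c_1e^(-4t)cos(3t) + c_2e^(-4t)sin(3t) - 2c_2e^(-4t)cos(3t)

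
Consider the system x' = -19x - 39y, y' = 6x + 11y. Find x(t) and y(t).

Coefficient matrix A = [[-19, -39], [6, 11]].
Characteristic polynomial det(A - λI) = λ^2 + 8λ + 25 = 0.
Eigenvalues λ = -4 ± 3i (complex conjugate pair).
For λ=-4+3i: an eigenvector is (2,-1) - i(3,-1) = (2 - 3i, -1 + i).
A real fundamental pair from Re and Im of e^((-4+3i)t)v: X_1 = e^(-4t)(cos(3t)·(2,-1) + sin(3t)·(3,-1)), X_2 = e^(-4t)(sin(3t)·(2,-1) - cos(3t)·(3,-1)).
General solution: K_1X_1 + K_2X_2.

x(t) = 3K_1e^(-4t)sin(3t) + 2K_1e^(-4t)cos(3t) + 2K_2e^(-4t)sin(3t) - 3K_2e^(-4t)cos(3t), y(t) = -K_1e^(-4t)sin(3t) - K_1e^(-4t)cos(3t) - K_2e^(-4t)sin(3t) + K_2e^(-4t)cos(3t)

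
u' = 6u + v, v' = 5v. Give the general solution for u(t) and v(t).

Coefficient matrix A = [[6, 1], [0, 5]].
Characteristic polynomial det(A - λI) = λ^2 - 11λ + 30 = 0.
Eigenvalues λ = 5, 6.
For λ=5: (A-λI) row 1 is [1, 1], so an eigenvector is (1, -1).
For λ=6: (A-λI) row 1 is [0, 1], so an eigenvector is (1, 0).
General solution: c_1e^(5t)(1,-1) + c_2e^(6t)(1,0).

u(t) = c_1e^(5t) + c_2e^(6t), v(t) = -c_1e^(5t)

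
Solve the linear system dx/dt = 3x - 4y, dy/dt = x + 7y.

Coefficient matrix A = [[3, -4], [1, 7]].
Characteristic polynomial det(A - λI) = λ^2 - 10λ + 25 = 0.
Single eigenvalue λ = 5 with algebraic multiplicity 2.
Eigenvector v = (2,-1); generalized eigenvector w with (A-λI)w=v is (1,-1).
General solution: e^(5t)[c_1·v + c_2·(t·v + w)].

x(t) = 2c_1e^(5t) + 2c_2te^(5t) + c_2e^(5t), y(t) = -c_1e^(5t) - c_2te^(5t) - c_2e^(5t)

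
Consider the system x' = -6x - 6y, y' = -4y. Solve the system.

x(t) = -C_1e^(-6t) + 3C_2e^(-4t), y(t) = -C_2e^(-4t)

Coefficient matrix A = [[-6, -6], [0, -4]].
Characteristic polynomial det(A - λI) = λ^2 + 10λ + 24 = 0.
Eigenvalues λ = -6, -4.
For λ=-6: (A-λI) row 1 is [0, -6], so an eigenvector is (-1, 0).
For λ=-4: (A-λI) row 1 is [-2, -6], so an eigenvector is (3, -1).
General solution: C_1e^(-6t)(-1,0) + C_2e^(-4t)(3,-1).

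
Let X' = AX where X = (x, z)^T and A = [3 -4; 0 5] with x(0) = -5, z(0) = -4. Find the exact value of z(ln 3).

-972

A = [[3,-4],[0,5]]; eigenvalues λ = 5, 3.
Eigenvectors: (2,-1) for λ=5, (-1,0) for λ=3.
From the initial condition, c_1 = 4, c_2 = 13.
z(ln 3) = (4)(3^5)(-1) + (13)(3^3)(0) = -972.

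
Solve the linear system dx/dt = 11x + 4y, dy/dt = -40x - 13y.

Coefficient matrix A = [[11, 4], [-40, -13]].
Characteristic polynomial det(A - λI) = λ^2 + 2λ + 17 = 0.
Eigenvalues λ = -1 ± 4i (complex conjugate pair).
For λ=-1+4i: an eigenvector is (1,-3) - i(0,-1) = (1, -3 + i).
A real fundamental pair from Re and Im of e^((-1+4i)t)v: X_1 = e^(-t)(cos(4t)·(1,-3) + sin(4t)·(0,-1)), X_2 = e^(-t)(sin(4t)·(1,-3) - cos(4t)·(0,-1)).
General solution: C_1X_1 + C_2X_2.

x(t) = C_1e^(-t)cos(4t) + C_2e^(-t)sin(4t), y(t) = -C_1e^(-t)sin(4t) - 3C_1e^(-t)cos(4t) - 3C_2e^(-t)sin(4t) + C_2e^(-t)cos(4t)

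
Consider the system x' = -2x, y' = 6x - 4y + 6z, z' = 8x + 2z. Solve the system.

Coefficient matrix A = [[-2, 0, 0], [6, -4, 6], [8, 0, 2]].
det(A - λI) = 0 gives eigenvalues λ = -2, -4, 2.
For λ=-2: eigenvector (1,-3,-2).
For λ=-4: eigenvector (0,1,0).
For λ=2: eigenvector (0,1,1).
General solution: c_1e^(-2t)(1,-3,-2) + c_2e^(-4t)(0,1,0) + c_3e^(2t)(0,1,1).

x(t) = c_1e^(-2t), y(t) = -3c_1e^(-2t) + c_2e^(-4t) + c_3e^(2t), z(t) = -2c_1e^(-2t) + c_3e^(2t)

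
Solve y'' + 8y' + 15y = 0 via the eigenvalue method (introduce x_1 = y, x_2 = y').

y(t) = c_1e^(-5t) + c_2e^(-3t)

Let x_1 = y, x_2 = y'. Then x_1' = x_2 and x_2' = -15x_1 - 8x_2.
A = [[0,1],[-15,-8]]; det(A-λI) = λ^2 + 8λ + 15.
Eigenvalues λ = -5, -3 with eigenvectors (1,-5), (1,-3).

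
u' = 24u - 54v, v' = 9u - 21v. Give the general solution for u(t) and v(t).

Coefficient matrix A = [[24, -54], [9, -21]].
Characteristic polynomial det(A - λI) = λ^2 - 3λ - 18 = 0.
Eigenvalues λ = 6, -3.
For λ=6: (A-λI) row 1 is [18, -54], so an eigenvector is (-3, -1).
For λ=-3: (A-λI) row 1 is [27, -54], so an eigenvector is (-2, -1).
General solution: C_1e^(6t)(-3,-1) + C_2e^(-3t)(-2,-1).

u(t) = -3C_1e^(6t) - 2C_2e^(-3t), v(t) = -C_1e^(6t) - C_2e^(-3t)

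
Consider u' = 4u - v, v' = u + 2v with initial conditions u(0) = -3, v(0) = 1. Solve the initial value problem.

Coefficient matrix A = [[4, -1], [1, 2]].
Characteristic polynomial det(A - λI) = λ^2 - 6λ + 9 = 0.
Single eigenvalue λ = 3 with algebraic multiplicity 2.
Eigenvector v = (-1,-1); generalized eigenvector w with (A-λI)w=v is (-3,-2).
General solution: e^(3t)[c_1·v + c_2·(t·v + w)].
Applying u(0)=-3, v(0)=1 gives c_1=-9, c_2=4.

u(t) = -4te^(3t) - 3e^(3t), v(t) = -4te^(3t) + e^(3t)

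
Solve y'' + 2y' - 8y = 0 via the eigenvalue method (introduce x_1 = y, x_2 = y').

Let x_1 = y, x_2 = y'. Then x_1' = x_2 and x_2' = 8x_1 - 2x_2.
A = [[0,1],[8,-2]]; det(A-λI) = λ^2 + 2λ - 8.
Eigenvalues λ = -4, 2 with eigenvectors (1,-4), (1,2).

y(t) = c_1e^(-4t) + c_2e^(2t)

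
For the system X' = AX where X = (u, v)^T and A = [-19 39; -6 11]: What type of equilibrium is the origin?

A = [[-19,39],[-6,11]]; det(A-λI) = λ^2 + 8λ + 25.
λ = -4 ± 3i: negative real part.

stable spiral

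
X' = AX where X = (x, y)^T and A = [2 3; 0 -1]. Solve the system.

x(t) = -C_1e^(-t) + C_2e^(2t), y(t) = C_1e^(-t)

Coefficient matrix A = [[2, 3], [0, -1]].
Characteristic polynomial det(A - λI) = λ^2 - λ - 2 = 0.
Eigenvalues λ = -1, 2.
For λ=-1: (A-λI) row 1 is [3, 3], so an eigenvector is (-1, 1).
For λ=2: (A-λI) row 1 is [0, 3], so an eigenvector is (1, 0).
General solution: C_1e^(-t)(-1,1) + C_2e^(2t)(1,0).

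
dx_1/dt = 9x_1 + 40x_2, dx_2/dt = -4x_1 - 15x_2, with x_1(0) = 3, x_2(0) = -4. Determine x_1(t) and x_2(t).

x_1(t) = -31e^(-3t)sin(4t) + 3e^(-3t)cos(4t), x_2(t) = 9e^(-3t)sin(4t) - 4e^(-3t)cos(4t)

Coefficient matrix A = [[9, 40], [-4, -15]].
Characteristic polynomial det(A - λI) = λ^2 + 6λ + 25 = 0.
Eigenvalues λ = -3 ± 4i (complex conjugate pair).
For λ=-3+4i: an eigenvector is (-3,1) - i(1,0) = (-3 - i, 1).
A real fundamental pair from Re and Im of e^((-3+4i)t)v: X_1 = e^(-3t)(cos(4t)·(-3,1) + sin(4t)·(1,0)), X_2 = e^(-3t)(sin(4t)·(-3,1) - cos(4t)·(1,0)).
General solution: C_1X_1 + C_2X_2.
Applying x_1(0)=3, x_2(0)=-4 gives C_1=-4, C_2=9.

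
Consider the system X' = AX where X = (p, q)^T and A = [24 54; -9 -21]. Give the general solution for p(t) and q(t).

p(t) = 3K_1e^(6t) + 2K_2e^(-3t), q(t) = -K_1e^(6t) - K_2e^(-3t)

Coefficient matrix A = [[24, 54], [-9, -21]].
Characteristic polynomial det(A - λI) = λ^2 - 3λ - 18 = 0.
Eigenvalues λ = 6, -3.
For λ=6: (A-λI) row 1 is [18, 54], so an eigenvector is (3, -1).
For λ=-3: (A-λI) row 1 is [27, 54], so an eigenvector is (2, -1).
General solution: K_1e^(6t)(3,-1) + K_2e^(-3t)(2,-1).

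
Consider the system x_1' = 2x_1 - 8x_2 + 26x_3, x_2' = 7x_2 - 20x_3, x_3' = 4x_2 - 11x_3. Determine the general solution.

x_1(t) = C_1e^(2t) - 4C_2e^(-t) - 2C_3e^(-3t), x_2(t) = 5C_2e^(-t) + 2C_3e^(-3t), x_3(t) = 2C_2e^(-t) + C_3e^(-3t)

Coefficient matrix A = [[2, -8, 26], [0, 7, -20], [0, 4, -11]].
det(A - λI) = 0 gives eigenvalues λ = 2, -1, -3.
For λ=2: eigenvector (1,0,0).
For λ=-1: eigenvector (-4,5,2).
For λ=-3: eigenvector (-2,2,1).
General solution: C_1e^(2t)(1,0,0) + C_2e^(-t)(-4,5,2) + C_3e^(-3t)(-2,2,1).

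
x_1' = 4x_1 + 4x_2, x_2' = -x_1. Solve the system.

Coefficient matrix A = [[4, 4], [-1, 0]].
Characteristic polynomial det(A - λI) = λ^2 - 4λ + 4 = 0.
Single eigenvalue λ = 2 with algebraic multiplicity 2.
Eigenvector v = (2,-1); generalized eigenvector w with (A-λI)w=v is (-1,1).
General solution: e^(2t)[K_1·v + K_2·(t·v + w)].

x_1(t) = 2K_1e^(2t) + 2K_2te^(2t) - K_2e^(2t), x_2(t) = -K_1e^(2t) - K_2te^(2t) + K_2e^(2t)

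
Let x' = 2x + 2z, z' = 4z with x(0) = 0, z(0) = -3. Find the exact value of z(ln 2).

-48

A = [[2,2],[0,4]]; eigenvalues λ = 2, 4.
Eigenvectors: (-1,0) for λ=2, (1,1) for λ=4.
From the initial condition, c_1 = -3, c_2 = -3.
z(ln 2) = (-3)(2^2)(0) + (-3)(2^4)(1) = -48.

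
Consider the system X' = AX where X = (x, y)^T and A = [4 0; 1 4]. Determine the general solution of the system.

Coefficient matrix A = [[4, 0], [1, 4]].
Characteristic polynomial det(A - λI) = λ^2 - 8λ + 16 = 0.
Single eigenvalue λ = 4 with algebraic multiplicity 2.
Eigenvector v = (0,-1); generalized eigenvector w with (A-λI)w=v is (-1,-3).
General solution: e^(4t)[K_1·v + K_2·(t·v + w)].

x(t) = -K_2e^(4t), y(t) = -K_1e^(4t) - K_2te^(4t) - 3K_2e^(4t)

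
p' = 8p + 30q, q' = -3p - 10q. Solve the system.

Coefficient matrix A = [[8, 30], [-3, -10]].
Characteristic polynomial det(A - λI) = λ^2 + 2λ + 10 = 0.
Eigenvalues λ = -1 ± 3i (complex conjugate pair).
For λ=-1+3i: an eigenvector is (1,0) - i(3,-1) = (1 - 3i, 0 + i).
A real fundamental pair from Re and Im of e^((-1+3i)t)v: X_1 = e^(-t)(cos(3t)·(1,0) + sin(3t)·(3,-1)), X_2 = e^(-t)(sin(3t)·(1,0) - cos(3t)·(3,-1)).
General solution: C_1X_1 + C_2X_2.

p(t) = 3C_1e^(-t)sin(3t) + C_1e^(-t)cos(3t) + C_2e^(-t)sin(3t) - 3C_2e^(-t)cos(3t), q(t) = -C_1e^(-t)sin(3t) + C_2e^(-t)cos(3t)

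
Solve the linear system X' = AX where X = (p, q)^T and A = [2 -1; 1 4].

p(t) = K_1e^(3t) + K_2te^(3t) - K_2e^(3t), q(t) = -K_1e^(3t) - K_2te^(3t)

Coefficient matrix A = [[2, -1], [1, 4]].
Characteristic polynomial det(A - λI) = λ^2 - 6λ + 9 = 0.
Single eigenvalue λ = 3 with algebraic multiplicity 2.
Eigenvector v = (1,-1); generalized eigenvector w with (A-λI)w=v is (-1,0).
General solution: e^(3t)[K_1·v + K_2·(t·v + w)].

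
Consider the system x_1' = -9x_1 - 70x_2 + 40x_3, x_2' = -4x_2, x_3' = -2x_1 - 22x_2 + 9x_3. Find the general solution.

x_1(t) = 5K_1e^(-t) + 2K_2e^(-4t) + 4K_3e^(t), x_2(t) = K_2e^(-4t), x_3(t) = K_1e^(-t) + 2K_2e^(-4t) + K_3e^(t)

Coefficient matrix A = [[-9, -70, 40], [0, -4, 0], [-2, -22, 9]].
det(A - λI) = 0 gives eigenvalues λ = -1, -4, 1.
For λ=-1: eigenvector (5,0,1).
For λ=-4: eigenvector (2,1,2).
For λ=1: eigenvector (4,0,1).
General solution: K_1e^(-t)(5,0,1) + K_2e^(-4t)(2,1,2) + K_3e^(t)(4,0,1).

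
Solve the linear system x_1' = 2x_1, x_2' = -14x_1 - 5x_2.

Coefficient matrix A = [[2, 0], [-14, -5]].
Characteristic polynomial det(A - λI) = λ^2 + 3λ - 10 = 0.
Eigenvalues λ = -5, 2.
For λ=-5: (A-λI) row 1 is [7, 0], so an eigenvector is (0, 1).
For λ=2: (A-λI) row 2 is [-14, -7], so an eigenvector is (1, -2).
General solution: K_1e^(-5t)(0,1) + K_2e^(2t)(1,-2).

x_1(t) = K_2e^(2t), x_2(t) = K_1e^(-5t) - 2K_2e^(2t)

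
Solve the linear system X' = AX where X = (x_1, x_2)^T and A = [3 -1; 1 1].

x_1(t) = c_1e^(2t) + c_2te^(2t) + 3c_2e^(2t), x_2(t) = c_1e^(2t) + c_2te^(2t) + 2c_2e^(2t)

Coefficient matrix A = [[3, -1], [1, 1]].
Characteristic polynomial det(A - λI) = λ^2 - 4λ + 4 = 0.
Single eigenvalue λ = 2 with algebraic multiplicity 2.
Eigenvector v = (1,1); generalized eigenvector w with (A-λI)w=v is (3,2).
General solution: e^(2t)[c_1·v + c_2·(t·v + w)].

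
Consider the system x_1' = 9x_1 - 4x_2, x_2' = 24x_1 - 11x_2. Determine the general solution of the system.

x_1(t) = K_1e^(-3t) - K_2e^(t), x_2(t) = 3K_1e^(-3t) - 2K_2e^(t)

Coefficient matrix A = [[9, -4], [24, -11]].
Characteristic polynomial det(A - λI) = λ^2 + 2λ - 3 = 0.
Eigenvalues λ = -3, 1.
For λ=-3: (A-λI) row 1 is [12, -4], so an eigenvector is (1, 3).
For λ=1: (A-λI) row 1 is [8, -4], so an eigenvector is (-1, -2).
General solution: K_1e^(-3t)(1,3) + K_2e^(t)(-1,-2).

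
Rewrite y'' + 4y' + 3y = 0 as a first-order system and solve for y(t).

y(t) = K_1e^(-3t) + K_2e^(-t)

Let x_1 = y, x_2 = y'. Then x_1' = x_2 and x_2' = -3x_1 - 4x_2.
A = [[0,1],[-3,-4]]; det(A-λI) = λ^2 + 4λ + 3.
Eigenvalues λ = -3, -1 with eigenvectors (1,-3), (1,-1).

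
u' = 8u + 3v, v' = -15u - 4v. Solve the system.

Coefficient matrix A = [[8, 3], [-15, -4]].
Characteristic polynomial det(A - λI) = λ^2 - 4λ + 13 = 0.
Eigenvalues λ = 2 ± 3i (complex conjugate pair).
For λ=2+3i: an eigenvector is (0,-1) - i(-1,2) = (0 + i, -1 - 2i).
A real fundamental pair from Re and Im of e^((2+3i)t)v: X_1 = e^(2t)(cos(3t)·(0,-1) + sin(3t)·(-1,2)), X_2 = e^(2t)(sin(3t)·(0,-1) - cos(3t)·(-1,2)).
General solution: c_1X_1 + c_2X_2.

u(t) = -c_1e^(2t)sin(3t) + c_2e^(2t)cos(3t), v(t) = 2c_1e^(2t)sin(3t) - c_1e^(2t)cos(3t) - c_2e^(2t)sin(3t) - 2c_2e^(2t)cos(3t)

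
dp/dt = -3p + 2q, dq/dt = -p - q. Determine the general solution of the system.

p(t) = -K_1e^(-2t)sin(t) + K_1e^(-2t)cos(t) + K_2e^(-2t)sin(t) + K_2e^(-2t)cos(t), q(t) = -K_1e^(-2t)sin(t) + K_2e^(-2t)cos(t)

Coefficient matrix A = [[-3, 2], [-1, -1]].
Characteristic polynomial det(A - λI) = λ^2 + 4λ + 5 = 0.
Eigenvalues λ = -2 ± i (complex conjugate pair).
For λ=-2+i: an eigenvector is (1,0) - i(-1,-1) = (1 + i, 0 + i).
A real fundamental pair from Re and Im of e^((-2+i)t)v: X_1 = e^(-2t)(cos(t)·(1,0) + sin(t)·(-1,-1)), X_2 = e^(-2t)(sin(t)·(1,0) - cos(t)·(-1,-1)).
General solution: K_1X_1 + K_2X_2.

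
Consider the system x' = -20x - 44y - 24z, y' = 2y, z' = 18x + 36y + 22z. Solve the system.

x(t) = -2K_1e^(2t) - K_2e^(4t) - 4K_3e^(-2t), y(t) = K_1e^(2t), z(t) = K_2e^(4t) + 3K_3e^(-2t)

Coefficient matrix A = [[-20, -44, -24], [0, 2, 0], [18, 36, 22]].
det(A - λI) = 0 gives eigenvalues λ = 2, 4, -2.
For λ=2: eigenvector (-2,1,0).
For λ=4: eigenvector (-1,0,1).
For λ=-2: eigenvector (-4,0,3).
General solution: K_1e^(2t)(-2,1,0) + K_2e^(4t)(-1,0,1) + K_3e^(-2t)(-4,0,3).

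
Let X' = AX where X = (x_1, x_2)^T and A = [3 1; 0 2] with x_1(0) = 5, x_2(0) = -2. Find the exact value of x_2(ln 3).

-18

A = [[3,1],[0,2]]; eigenvalues λ = 2, 3.
Eigenvectors: (-1,1) for λ=2, (-1,0) for λ=3.
From the initial condition, c_1 = -2, c_2 = -3.
x_2(ln 3) = (-2)(3^2)(1) + (-3)(3^3)(0) = -18.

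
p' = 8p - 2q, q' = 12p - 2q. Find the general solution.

p(t) = -C_1e^(4t) + C_2e^(2t), q(t) = -2C_1e^(4t) + 3C_2e^(2t)

Coefficient matrix A = [[8, -2], [12, -2]].
Characteristic polynomial det(A - λI) = λ^2 - 6λ + 8 = 0.
Eigenvalues λ = 4, 2.
For λ=4: (A-λI) row 1 is [4, -2], so an eigenvector is (-1, -2).
For λ=2: (A-λI) row 1 is [6, -2], so an eigenvector is (1, 3).
General solution: C_1e^(4t)(-1,-2) + C_2e^(2t)(1,3).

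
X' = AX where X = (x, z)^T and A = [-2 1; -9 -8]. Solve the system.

x(t) = -c_1e^(-5t) - c_2te^(-5t), z(t) = 3c_1e^(-5t) + 3c_2te^(-5t) - c_2e^(-5t)

Coefficient matrix A = [[-2, 1], [-9, -8]].
Characteristic polynomial det(A - λI) = λ^2 + 10λ + 25 = 0.
Single eigenvalue λ = -5 with algebraic multiplicity 2.
Eigenvector v = (-1,3); generalized eigenvector w with (A-λI)w=v is (0,-1).
General solution: e^(-5t)[c_1·v + c_2·(t·v + w)].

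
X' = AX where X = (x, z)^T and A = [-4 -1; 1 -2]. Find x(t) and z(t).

x(t) = K_1e^(-3t) + K_2te^(-3t) - K_2e^(-3t), z(t) = -K_1e^(-3t) - K_2te^(-3t)

Coefficient matrix A = [[-4, -1], [1, -2]].
Characteristic polynomial det(A - λI) = λ^2 + 6λ + 9 = 0.
Single eigenvalue λ = -3 with algebraic multiplicity 2.
Eigenvector v = (1,-1); generalized eigenvector w with (A-λI)w=v is (-1,0).
General solution: e^(-3t)[K_1·v + K_2·(t·v + w)].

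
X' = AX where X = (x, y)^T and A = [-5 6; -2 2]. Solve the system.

Coefficient matrix A = [[-5, 6], [-2, 2]].
Characteristic polynomial det(A - λI) = λ^2 + 3λ + 2 = 0.
Eigenvalues λ = -1, -2.
For λ=-1: (A-λI) row 1 is [-4, 6], so an eigenvector is (-3, -2).
For λ=-2: (A-λI) row 1 is [-3, 6], so an eigenvector is (-2, -1).
General solution: K_1e^(-t)(-3,-2) + K_2e^(-2t)(-2,-1).

x(t) = -3K_1e^(-t) - 2K_2e^(-2t), y(t) = -2K_1e^(-t) - K_2e^(-2t)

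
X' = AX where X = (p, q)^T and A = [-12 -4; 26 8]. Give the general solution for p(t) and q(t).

Coefficient matrix A = [[-12, -4], [26, 8]].
Characteristic polynomial det(A - λI) = λ^2 + 4λ + 8 = 0.
Eigenvalues λ = -2 ± 2i (complex conjugate pair).
For λ=-2+2i: an eigenvector is (-1,2) - i(1,-3) = (-1 - i, 2 + 3i).
A real fundamental pair from Re and Im of e^((-2+2i)t)v: X_1 = e^(-2t)(cos(2t)·(-1,2) + sin(2t)·(1,-3)), X_2 = e^(-2t)(sin(2t)·(-1,2) - cos(2t)·(1,-3)).
General solution: c_1X_1 + c_2X_2.

p(t) = c_1e^(-2t)sin(2t) - c_1e^(-2t)cos(2t) - c_2e^(-2t)sin(2t) - c_2e^(-2t)cos(2t), q(t) = -3c_1e^(-2t)sin(2t) + 2c_1e^(-2t)cos(2t) + 2c_2e^(-2t)sin(2t) + 3c_2e^(-2t)cos(2t)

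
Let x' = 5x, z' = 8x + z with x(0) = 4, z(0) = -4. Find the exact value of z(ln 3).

A = [[5,0],[8,1]]; eigenvalues λ = 1, 5.
Eigenvectors: (0,1) for λ=1, (-1,-2) for λ=5.
From the initial condition, c_1 = -12, c_2 = -4.
z(ln 3) = (-12)(3^1)(1) + (-4)(3^5)(-2) = 1908.

1908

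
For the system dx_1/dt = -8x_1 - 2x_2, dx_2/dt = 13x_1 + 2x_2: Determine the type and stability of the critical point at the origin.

A = [[-8,-2],[13,2]]; det(A-λI) = λ^2 + 6λ + 10.
λ = -3 ± i: negative real part.

stable spiral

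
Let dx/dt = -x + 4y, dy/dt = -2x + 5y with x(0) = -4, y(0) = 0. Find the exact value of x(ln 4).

A = [[-1,4],[-2,5]]; eigenvalues λ = 1, 3.
Eigenvectors: (2,1) for λ=1, (-1,-1) for λ=3.
From the initial condition, c_1 = -4, c_2 = -4.
x(ln 4) = (-4)(4^1)(2) + (-4)(4^3)(-1) = 224.

224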